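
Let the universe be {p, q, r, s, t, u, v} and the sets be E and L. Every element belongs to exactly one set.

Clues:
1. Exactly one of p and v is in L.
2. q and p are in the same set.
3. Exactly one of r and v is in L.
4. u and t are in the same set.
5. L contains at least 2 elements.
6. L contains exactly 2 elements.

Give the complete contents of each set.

E = {p, q, r, t, u}; L = {s, v}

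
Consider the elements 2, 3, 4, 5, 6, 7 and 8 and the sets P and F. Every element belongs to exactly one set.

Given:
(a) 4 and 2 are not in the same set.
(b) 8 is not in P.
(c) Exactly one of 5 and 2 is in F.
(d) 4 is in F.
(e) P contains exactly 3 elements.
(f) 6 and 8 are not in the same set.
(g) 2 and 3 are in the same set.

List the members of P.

P = {2, 3, 6}

From (b): 8 ∉ P.
From (d): 4 ∈ F.
(a): 2 ∉ F.
(c) (exactly one): 5 ∈ F.
(g): 3 matches 2: 3 ∉ F.
Only one set left: 2 ∈ P.
Only one set left: 3 ∈ P.
Only one set left: 8 ∈ F.
(f): 6 ∉ F.
Only one set left: 6 ∈ P.
(e): P already has 3, so the rest are out.
Only one set left: 7 ∈ F.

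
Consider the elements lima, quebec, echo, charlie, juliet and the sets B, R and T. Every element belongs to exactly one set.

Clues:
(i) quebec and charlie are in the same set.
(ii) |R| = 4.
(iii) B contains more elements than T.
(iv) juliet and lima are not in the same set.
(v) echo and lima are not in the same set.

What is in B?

B = {lima}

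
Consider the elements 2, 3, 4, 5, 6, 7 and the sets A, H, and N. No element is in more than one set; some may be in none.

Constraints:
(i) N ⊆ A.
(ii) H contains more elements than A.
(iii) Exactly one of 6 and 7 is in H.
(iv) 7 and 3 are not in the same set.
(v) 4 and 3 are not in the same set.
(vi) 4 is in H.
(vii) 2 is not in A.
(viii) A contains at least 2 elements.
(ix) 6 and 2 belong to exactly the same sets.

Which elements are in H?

H = {2, 4, 6}

From (vi): 4 ∈ H.
From (vii): 2 ∉ A.
(i) contrapositive: 2 ∉ N.
(v): 3 ∉ H.
(ix): 6 matches 2: 6 ∉ A.
(ix): 6 matches 2: 6 ∉ N.
Suppose 2 ∉ H: no assignment then satisfies all the clues, so 2 ∈ H.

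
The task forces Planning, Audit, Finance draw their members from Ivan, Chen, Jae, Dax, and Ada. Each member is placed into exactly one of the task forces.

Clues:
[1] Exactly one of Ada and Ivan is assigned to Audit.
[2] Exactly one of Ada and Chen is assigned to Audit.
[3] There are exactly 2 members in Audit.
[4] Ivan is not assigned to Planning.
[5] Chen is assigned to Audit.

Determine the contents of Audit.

Audit = {Chen, Ivan}

From (4): Ivan ∉ Planning.
From (5): Chen ∈ Audit.
(2) (exactly one): Ada ∉ Audit.
(1) (exactly one): Ivan ∈ Audit.
(3): Audit already has 2, so the rest are out.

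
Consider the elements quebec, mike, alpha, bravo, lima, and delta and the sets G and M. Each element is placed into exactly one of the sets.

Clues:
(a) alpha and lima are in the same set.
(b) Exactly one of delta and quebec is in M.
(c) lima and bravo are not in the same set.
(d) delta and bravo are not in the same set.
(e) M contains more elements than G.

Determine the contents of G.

G = {bravo, quebec}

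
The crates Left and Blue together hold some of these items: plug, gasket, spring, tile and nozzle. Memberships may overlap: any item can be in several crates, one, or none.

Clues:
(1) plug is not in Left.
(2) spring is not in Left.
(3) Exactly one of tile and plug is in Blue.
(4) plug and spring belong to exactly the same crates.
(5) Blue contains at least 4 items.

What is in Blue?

Blue = {gasket, nozzle, plug, spring}

From (1): plug ∉ Left.
From (2): spring ∉ Left.
Suppose plug ∉ Blue: no assignment then satisfies all the clues, so plug ∈ Blue.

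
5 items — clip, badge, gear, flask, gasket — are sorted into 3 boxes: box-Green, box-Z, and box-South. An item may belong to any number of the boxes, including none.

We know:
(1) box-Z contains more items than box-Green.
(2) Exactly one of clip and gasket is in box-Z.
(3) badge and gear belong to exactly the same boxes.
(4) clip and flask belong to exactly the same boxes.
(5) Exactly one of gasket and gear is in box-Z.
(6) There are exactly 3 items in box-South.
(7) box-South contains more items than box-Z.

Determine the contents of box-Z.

box-Z = {gasket}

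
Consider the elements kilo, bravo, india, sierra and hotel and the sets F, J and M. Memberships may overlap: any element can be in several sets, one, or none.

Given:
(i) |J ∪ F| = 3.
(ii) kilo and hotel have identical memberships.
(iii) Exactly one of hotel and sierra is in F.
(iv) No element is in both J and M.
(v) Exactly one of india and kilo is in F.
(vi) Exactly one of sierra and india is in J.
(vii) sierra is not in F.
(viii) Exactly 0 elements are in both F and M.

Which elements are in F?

From (vii): sierra ∉ F.
(iii) (exactly one): hotel ∈ F.
(ii): kilo matches hotel: kilo ∈ F.
(v) (exactly one): india ∉ F.
Suppose bravo ∈ F: no assignment then satisfies all the clues, so bravo ∉ F.

F = {hotel, kilo}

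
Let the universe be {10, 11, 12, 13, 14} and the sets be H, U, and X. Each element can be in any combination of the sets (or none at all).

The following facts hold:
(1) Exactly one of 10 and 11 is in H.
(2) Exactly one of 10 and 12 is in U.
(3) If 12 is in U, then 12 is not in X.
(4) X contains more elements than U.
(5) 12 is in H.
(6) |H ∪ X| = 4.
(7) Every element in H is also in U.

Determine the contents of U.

U = {11, 12}

From (5): 12 ∈ H.
(7) with 12 ∈ H: 12 ∈ U.
(2) (exactly one): 10 ∉ U.
(3): 12 ∉ X.
(7) contrapositive: 10 ∉ H.
(1) (exactly one): 11 ∈ H.
(7) with 11 ∈ H: 11 ∈ U.
Suppose 13 ∈ U: no assignment then satisfies all the clues, so 13 ∉ U.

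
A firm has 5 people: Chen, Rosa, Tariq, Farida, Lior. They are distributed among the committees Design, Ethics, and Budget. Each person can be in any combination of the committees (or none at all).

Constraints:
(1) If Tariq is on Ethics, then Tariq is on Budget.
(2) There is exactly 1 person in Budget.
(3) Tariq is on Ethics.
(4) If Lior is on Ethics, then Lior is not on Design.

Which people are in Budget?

From (3): Tariq ∈ Ethics.
(1): Tariq ∈ Budget.
(2): Budget already has 1, so the rest are out.

Budget = {Tariq}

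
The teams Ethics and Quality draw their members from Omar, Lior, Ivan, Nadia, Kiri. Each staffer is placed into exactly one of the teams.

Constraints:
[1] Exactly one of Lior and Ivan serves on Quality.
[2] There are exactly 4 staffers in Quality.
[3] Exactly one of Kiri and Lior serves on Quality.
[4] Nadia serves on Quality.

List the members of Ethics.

Ethics = {Lior}

From (4): Nadia ∈ Quality.
Suppose Omar ∈ Ethics: no assignment then satisfies all the clues, so Omar ∉ Ethics.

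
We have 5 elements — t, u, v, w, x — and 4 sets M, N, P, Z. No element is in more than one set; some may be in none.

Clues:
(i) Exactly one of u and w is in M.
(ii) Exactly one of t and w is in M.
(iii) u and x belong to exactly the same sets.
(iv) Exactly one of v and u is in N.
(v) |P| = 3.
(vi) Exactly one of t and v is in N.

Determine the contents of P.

P = {t, u, x}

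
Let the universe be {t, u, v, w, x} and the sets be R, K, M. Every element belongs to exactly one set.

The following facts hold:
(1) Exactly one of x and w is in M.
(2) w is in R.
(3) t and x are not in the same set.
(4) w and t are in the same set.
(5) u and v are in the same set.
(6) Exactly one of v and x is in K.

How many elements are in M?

From (2): w ∈ R.
(1) (exactly one): x ∈ M.
(3): t ∉ M.
(4): t matches w: t ∈ R.
(6) (exactly one): v ∈ K.
(5): u matches v: u ∉ R.
(5): u matches v: u ∈ K.

1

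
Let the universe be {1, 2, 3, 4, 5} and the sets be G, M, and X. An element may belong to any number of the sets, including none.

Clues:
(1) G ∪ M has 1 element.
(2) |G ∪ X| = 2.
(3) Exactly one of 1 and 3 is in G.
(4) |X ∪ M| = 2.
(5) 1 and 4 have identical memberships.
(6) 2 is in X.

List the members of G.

G = {3}

From (6): 2 ∈ X.
Suppose 1 ∈ G: no assignment then satisfies all the clues, so 1 ∉ G.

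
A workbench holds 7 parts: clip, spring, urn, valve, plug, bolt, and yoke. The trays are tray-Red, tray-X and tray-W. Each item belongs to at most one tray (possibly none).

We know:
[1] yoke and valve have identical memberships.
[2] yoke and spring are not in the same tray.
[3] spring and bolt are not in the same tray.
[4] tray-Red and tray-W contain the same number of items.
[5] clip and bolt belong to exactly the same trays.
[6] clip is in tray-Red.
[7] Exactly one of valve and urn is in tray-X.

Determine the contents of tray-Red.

tray-Red = {bolt, clip}

From (6): clip ∈ tray-Red.
(5): bolt matches clip: bolt ∈ tray-Red.
(3): spring ∉ tray-Red.
Suppose urn ∈ tray-Red: no assignment then satisfies all the clues, so urn ∉ tray-Red.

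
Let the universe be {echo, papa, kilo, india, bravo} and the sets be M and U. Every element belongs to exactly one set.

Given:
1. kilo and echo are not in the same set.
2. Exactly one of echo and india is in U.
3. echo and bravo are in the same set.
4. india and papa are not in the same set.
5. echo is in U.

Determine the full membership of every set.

From (5): echo ∈ U.
(1): kilo ∉ U.
(2) (exactly one): india ∉ U.
(3): bravo matches echo: bravo ∉ M.
(3): bravo matches echo: bravo ∈ U.
Only one set left: kilo ∈ M.
Only one set left: india ∈ M.
(4): papa ∉ M.
Only one set left: papa ∈ U.

M = {india, kilo}; U = {bravo, echo, papa}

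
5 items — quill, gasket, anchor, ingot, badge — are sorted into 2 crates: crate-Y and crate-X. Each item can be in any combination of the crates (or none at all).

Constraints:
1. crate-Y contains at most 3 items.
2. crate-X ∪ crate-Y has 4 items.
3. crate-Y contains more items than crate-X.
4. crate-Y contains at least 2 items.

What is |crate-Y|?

3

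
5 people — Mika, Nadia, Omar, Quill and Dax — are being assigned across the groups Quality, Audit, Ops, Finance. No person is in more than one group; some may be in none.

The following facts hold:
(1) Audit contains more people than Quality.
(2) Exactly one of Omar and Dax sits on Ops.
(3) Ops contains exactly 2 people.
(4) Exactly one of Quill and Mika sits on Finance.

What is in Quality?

Quality = {}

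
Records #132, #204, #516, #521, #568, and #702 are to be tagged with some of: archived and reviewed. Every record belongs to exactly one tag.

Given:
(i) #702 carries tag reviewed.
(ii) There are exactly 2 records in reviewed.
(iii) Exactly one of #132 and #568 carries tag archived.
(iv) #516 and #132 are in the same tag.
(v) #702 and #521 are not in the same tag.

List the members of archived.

archived = {#132, #204, #516, #521}

From (i): #702 ∈ reviewed.
(v): #521 ∉ reviewed.
Only one tag left: #521 ∈ archived.
Suppose #132 ∉ archived: no assignment then satisfies all the clues, so #132 ∈ archived.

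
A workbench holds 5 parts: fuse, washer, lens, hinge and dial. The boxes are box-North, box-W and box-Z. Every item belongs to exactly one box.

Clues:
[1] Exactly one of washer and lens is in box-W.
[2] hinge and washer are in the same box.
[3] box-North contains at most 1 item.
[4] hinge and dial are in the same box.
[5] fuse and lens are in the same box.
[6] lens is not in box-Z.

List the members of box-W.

box-W = {fuse, lens}

From (6): lens ∉ box-Z.
(5): fuse matches lens: fuse ∉ box-Z.
Suppose fuse ∉ box-W: no assignment then satisfies all the clues, so fuse ∈ box-W.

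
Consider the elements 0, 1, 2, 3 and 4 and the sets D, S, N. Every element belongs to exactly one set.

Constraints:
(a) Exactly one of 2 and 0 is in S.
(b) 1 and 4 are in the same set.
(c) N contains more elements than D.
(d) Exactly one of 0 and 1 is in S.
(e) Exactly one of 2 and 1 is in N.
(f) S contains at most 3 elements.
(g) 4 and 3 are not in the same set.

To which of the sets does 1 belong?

1: N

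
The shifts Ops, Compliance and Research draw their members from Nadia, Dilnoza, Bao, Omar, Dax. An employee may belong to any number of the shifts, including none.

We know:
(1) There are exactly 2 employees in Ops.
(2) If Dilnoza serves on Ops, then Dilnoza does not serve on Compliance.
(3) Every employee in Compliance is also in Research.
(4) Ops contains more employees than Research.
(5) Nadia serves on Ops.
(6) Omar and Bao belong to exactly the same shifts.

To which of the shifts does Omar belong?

Omar: none

From (5): Nadia ∈ Ops.
Suppose Omar ∈ Ops: no assignment then satisfies all the clues, so Omar ∉ Ops.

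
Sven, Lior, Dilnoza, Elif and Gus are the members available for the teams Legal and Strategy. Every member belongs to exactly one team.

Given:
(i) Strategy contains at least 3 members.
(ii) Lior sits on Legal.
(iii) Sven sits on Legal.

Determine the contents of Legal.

From (ii): Lior ∈ Legal.
From (iii): Sven ∈ Legal.
(i): only 3 candidates remain for Strategy, so all are in.

Legal = {Lior, Sven}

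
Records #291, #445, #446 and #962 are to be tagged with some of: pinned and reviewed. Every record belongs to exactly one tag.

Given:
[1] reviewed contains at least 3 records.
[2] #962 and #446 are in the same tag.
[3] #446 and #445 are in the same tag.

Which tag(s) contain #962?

#962: reviewed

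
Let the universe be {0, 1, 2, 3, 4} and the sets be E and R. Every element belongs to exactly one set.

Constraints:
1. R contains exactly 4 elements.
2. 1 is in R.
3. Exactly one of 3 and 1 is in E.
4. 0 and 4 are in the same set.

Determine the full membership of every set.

From (2): 1 ∈ R.
(3) (exactly one): 3 ∈ E.
(1): only 4 candidates remain for R, so all are in.

E = {3}; R = {0, 1, 2, 4}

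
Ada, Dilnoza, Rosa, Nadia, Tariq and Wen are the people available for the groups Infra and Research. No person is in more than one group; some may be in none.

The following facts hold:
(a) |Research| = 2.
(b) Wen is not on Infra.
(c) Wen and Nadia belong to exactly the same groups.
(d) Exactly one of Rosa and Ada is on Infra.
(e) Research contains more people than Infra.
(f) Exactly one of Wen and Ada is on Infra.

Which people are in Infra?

Infra = {Ada}

From (b): Wen ∉ Infra.
(c): Nadia matches Wen: Nadia ∉ Infra.
(f) (exactly one): Ada ∈ Infra.
(d) (exactly one): Rosa ∉ Infra.
Suppose Dilnoza ∈ Infra: no assignment then satisfies all the clues, so Dilnoza ∉ Infra.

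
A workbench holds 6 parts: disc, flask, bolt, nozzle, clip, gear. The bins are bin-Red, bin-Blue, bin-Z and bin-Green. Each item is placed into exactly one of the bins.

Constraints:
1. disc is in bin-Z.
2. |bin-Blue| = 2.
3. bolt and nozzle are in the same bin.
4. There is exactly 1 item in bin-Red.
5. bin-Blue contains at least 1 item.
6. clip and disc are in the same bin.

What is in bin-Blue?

bin-Blue = {bolt, nozzle}

From (1): disc ∈ bin-Z.
(6): clip matches disc: clip ∉ bin-Red.
(6): clip matches disc: clip ∉ bin-Blue.
(6): clip matches disc: clip ∈ bin-Z.
Suppose flask ∈ bin-Blue: no assignment then satisfies all the clues, so flask ∉ bin-Blue.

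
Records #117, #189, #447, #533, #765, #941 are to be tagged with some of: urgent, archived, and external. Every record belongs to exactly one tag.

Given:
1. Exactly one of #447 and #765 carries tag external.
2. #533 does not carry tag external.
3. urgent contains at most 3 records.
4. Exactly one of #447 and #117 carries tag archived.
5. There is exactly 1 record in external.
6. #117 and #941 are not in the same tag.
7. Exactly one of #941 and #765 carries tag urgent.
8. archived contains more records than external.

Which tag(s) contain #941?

From (2): #533 ∉ external.
Suppose #941 ∉ urgent: no assignment then satisfies all the clues, so #941 ∈ urgent.

#941: urgent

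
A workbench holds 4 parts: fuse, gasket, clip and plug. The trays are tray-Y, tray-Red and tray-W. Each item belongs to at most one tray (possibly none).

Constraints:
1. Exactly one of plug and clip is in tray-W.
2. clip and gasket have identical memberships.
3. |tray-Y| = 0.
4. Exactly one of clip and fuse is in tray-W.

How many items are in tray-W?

2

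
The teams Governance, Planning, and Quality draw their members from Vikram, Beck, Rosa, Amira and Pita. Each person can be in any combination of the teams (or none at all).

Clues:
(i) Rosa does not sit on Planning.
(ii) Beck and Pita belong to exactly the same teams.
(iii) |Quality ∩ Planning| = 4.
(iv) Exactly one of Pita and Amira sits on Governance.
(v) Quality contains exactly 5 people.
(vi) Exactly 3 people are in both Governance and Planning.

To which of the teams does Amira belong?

From (i): Rosa ∉ Planning.
(v): only 5 candidates remain for Quality, so all are in.
Suppose Amira ∈ Governance: no assignment then satisfies all the clues, so Amira ∉ Governance.

Amira: Planning, Quality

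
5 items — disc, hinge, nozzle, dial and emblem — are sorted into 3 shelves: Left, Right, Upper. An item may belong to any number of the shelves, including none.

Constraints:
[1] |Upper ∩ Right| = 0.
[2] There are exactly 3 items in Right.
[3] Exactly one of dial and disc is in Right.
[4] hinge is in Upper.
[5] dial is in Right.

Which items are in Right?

Right = {dial, emblem, nozzle}

From (4): hinge ∈ Upper.
From (5): dial ∈ Right.
(3) (exactly one): disc ∉ Right.
Suppose hinge ∈ Right: no assignment then satisfies all the clues, so hinge ∉ Right.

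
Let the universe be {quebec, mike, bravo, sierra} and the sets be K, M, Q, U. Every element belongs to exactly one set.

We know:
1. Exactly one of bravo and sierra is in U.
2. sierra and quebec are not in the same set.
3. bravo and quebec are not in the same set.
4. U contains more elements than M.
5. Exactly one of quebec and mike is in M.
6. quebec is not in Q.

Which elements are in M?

M = {quebec}

From (6): quebec ∉ Q.
Suppose quebec ∉ M: no assignment then satisfies all the clues, so quebec ∈ M.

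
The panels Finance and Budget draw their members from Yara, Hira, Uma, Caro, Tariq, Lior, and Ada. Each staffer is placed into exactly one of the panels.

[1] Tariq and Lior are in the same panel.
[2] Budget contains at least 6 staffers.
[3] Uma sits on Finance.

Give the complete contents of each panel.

Finance = {Uma}; Budget = {Ada, Caro, Hira, Lior, Tariq, Yara}

From (3): Uma ∈ Finance.
(2): only 6 candidates remain for Budget, so all are in.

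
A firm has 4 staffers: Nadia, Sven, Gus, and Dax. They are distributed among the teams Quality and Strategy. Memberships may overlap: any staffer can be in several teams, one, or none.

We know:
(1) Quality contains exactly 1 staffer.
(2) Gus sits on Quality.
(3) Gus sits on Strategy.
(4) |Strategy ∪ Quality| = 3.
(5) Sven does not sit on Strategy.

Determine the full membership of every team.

Quality = {Gus}; Strategy = {Dax, Gus, Nadia}

From (2): Gus ∈ Quality.
From (3): Gus ∈ Strategy.
From (5): Sven ∉ Strategy.
(1): Quality already has 1, so the rest are out.
Suppose Nadia ∉ Strategy: no assignment then satisfies all the clues, so Nadia ∈ Strategy.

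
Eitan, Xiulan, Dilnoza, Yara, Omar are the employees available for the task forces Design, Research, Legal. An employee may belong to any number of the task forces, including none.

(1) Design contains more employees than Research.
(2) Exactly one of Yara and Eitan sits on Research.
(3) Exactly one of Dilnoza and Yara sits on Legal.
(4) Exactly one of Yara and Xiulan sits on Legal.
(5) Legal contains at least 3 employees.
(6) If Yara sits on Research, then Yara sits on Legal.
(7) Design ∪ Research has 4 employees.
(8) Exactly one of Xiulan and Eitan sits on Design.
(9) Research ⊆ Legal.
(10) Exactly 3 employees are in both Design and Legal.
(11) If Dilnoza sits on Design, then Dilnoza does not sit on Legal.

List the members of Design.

Design = {Dilnoza, Eitan, Omar, Yara}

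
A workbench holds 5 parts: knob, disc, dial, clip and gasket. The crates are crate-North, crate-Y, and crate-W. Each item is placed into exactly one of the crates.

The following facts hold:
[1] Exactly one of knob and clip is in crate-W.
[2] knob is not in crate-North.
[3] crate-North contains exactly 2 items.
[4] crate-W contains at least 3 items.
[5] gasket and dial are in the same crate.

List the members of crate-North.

crate-North = {clip, disc}

From (2): knob ∉ crate-North.
Suppose disc ∉ crate-North: no assignment then satisfies all the clues, so disc ∈ crate-North.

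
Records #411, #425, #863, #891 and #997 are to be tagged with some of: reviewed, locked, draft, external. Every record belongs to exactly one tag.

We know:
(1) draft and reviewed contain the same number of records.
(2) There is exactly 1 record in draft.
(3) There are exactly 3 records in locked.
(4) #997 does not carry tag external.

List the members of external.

external = {}

From (4): #997 ∉ external.
Suppose #411 ∈ external: no assignment then satisfies all the clues, so #411 ∉ external.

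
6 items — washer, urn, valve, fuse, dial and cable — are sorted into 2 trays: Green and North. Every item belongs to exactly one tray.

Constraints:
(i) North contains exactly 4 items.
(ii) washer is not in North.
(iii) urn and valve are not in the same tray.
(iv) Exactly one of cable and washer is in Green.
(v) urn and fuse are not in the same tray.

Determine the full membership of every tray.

Green = {urn, washer}; North = {cable, dial, fuse, valve}

From (ii): washer ∉ North.
Only one tray left: washer ∈ Green.
(iv) (exactly one): cable ∉ Green.
Only one tray left: cable ∈ North.
Suppose urn ∉ Green: no assignment then satisfies all the clues, so urn ∈ Green.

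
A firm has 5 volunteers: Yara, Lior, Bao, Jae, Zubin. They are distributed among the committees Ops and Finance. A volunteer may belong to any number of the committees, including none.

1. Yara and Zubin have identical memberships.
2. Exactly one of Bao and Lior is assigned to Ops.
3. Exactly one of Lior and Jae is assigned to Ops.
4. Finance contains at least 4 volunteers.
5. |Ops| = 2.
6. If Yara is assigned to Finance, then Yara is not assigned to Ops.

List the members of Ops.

Ops = {Bao, Jae}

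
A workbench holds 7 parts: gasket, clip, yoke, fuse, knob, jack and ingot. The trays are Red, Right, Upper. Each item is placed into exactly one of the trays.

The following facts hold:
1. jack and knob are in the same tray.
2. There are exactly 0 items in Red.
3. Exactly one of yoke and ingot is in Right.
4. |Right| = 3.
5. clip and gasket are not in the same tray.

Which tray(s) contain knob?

knob: Upper

(2): Red already has 0, so the rest are out.
Suppose knob ∈ Right: no assignment then satisfies all the clues, so knob ∉ Right.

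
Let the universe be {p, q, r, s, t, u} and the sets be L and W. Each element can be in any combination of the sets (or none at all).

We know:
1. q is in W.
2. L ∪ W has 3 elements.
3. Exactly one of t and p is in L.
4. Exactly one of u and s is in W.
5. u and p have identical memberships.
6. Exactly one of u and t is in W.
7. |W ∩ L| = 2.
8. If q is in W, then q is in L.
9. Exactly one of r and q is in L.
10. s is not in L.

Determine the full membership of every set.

L = {q, t}; W = {q, s, t}

From (1): q ∈ W.
From (10): s ∉ L.
(8): q ∈ L.
(9) (exactly one): r ∉ L.
Suppose p ∈ L: no assignment then satisfies all the clues, so p ∉ L.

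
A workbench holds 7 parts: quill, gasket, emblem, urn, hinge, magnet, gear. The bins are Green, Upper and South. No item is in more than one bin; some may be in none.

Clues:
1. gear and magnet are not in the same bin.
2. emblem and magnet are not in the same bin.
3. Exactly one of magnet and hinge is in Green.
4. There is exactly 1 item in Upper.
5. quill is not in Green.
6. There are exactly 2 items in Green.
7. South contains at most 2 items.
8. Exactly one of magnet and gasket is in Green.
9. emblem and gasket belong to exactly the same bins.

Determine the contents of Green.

Green = {magnet, urn}

From (5): quill ∉ Green.
Suppose gasket ∈ Green: no assignment then satisfies all the clues, so gasket ∉ Green.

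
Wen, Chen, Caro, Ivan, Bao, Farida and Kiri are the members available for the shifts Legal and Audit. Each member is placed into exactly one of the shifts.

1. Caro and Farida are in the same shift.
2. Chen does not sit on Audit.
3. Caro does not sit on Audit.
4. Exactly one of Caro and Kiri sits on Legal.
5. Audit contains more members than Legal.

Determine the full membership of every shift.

Legal = {Caro, Chen, Farida}; Audit = {Bao, Ivan, Kiri, Wen}

From (2): Chen ∉ Audit.
From (3): Caro ∉ Audit.
(1): Farida matches Caro: Farida ∉ Audit.
Only one shift left: Chen ∈ Legal.
Only one shift left: Caro ∈ Legal.
Only one shift left: Farida ∈ Legal.
(4) (exactly one): Kiri ∉ Legal.
Only one shift left: Kiri ∈ Audit.
Suppose Wen ∈ Legal: no assignment then satisfies all the clues, so Wen ∉ Legal.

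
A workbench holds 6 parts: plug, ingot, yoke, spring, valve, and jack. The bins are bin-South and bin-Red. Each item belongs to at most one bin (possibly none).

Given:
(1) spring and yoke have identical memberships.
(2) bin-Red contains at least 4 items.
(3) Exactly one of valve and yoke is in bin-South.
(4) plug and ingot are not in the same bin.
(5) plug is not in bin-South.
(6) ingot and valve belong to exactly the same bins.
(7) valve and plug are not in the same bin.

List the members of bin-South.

bin-South = {ingot, valve}

From (5): plug ∉ bin-South.
Suppose ingot ∉ bin-South: no assignment then satisfies all the clues, so ingot ∈ bin-South.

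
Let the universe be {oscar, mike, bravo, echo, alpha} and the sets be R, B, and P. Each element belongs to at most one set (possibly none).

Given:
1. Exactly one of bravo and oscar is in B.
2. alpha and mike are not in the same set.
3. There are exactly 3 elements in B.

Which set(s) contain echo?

echo: B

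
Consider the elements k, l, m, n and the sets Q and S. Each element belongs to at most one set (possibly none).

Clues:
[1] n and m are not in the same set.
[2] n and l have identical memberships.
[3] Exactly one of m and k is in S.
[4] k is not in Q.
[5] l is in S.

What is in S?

S = {k, l, n}

From (4): k ∉ Q.
From (5): l ∈ S.
(2): n matches l: n ∉ Q.
(2): n matches l: n ∈ S.
(1): m ∉ S.
(3) (exactly one): k ∈ S.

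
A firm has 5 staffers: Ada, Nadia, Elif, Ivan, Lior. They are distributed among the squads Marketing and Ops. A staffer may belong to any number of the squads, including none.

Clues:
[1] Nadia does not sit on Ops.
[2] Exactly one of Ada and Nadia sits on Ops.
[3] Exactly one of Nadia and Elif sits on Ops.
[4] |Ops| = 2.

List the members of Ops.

From (1): Nadia ∉ Ops.
(2) (exactly one): Ada ∈ Ops.
(3) (exactly one): Elif ∈ Ops.
(4): Ops already has 2, so the rest are out.

Ops = {Ada, Elif}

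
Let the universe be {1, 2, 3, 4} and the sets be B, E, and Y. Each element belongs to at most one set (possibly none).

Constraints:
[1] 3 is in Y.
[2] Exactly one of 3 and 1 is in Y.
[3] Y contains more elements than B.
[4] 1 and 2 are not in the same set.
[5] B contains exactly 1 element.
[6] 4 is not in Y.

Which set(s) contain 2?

2: Y

From (1): 3 ∈ Y.
From (6): 4 ∉ Y.
(2) (exactly one): 1 ∉ Y.
Suppose 2 ∈ B: no assignment then satisfies all the clues, so 2 ∉ B.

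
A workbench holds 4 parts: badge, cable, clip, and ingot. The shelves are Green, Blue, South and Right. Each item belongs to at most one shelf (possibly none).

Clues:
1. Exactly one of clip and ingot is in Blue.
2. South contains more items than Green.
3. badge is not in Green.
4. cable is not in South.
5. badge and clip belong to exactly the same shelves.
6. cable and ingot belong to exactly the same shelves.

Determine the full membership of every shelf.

Green = {}; Blue = {cable, ingot}; South = {badge, clip}; Right = {}

From (3): badge ∉ Green.
From (4): cable ∉ South.
(5): clip matches badge: clip ∉ Green.
(6): ingot matches cable: ingot ∉ South.
Suppose badge ∈ Blue: no assignment then satisfies all the clues, so badge ∉ Blue.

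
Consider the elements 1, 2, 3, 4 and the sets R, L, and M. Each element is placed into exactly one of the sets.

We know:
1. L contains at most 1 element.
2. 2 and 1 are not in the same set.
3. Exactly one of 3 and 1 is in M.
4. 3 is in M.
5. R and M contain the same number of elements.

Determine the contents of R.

R = {1, 4}

From (4): 3 ∈ M.
(3) (exactly one): 1 ∉ M.
Suppose 1 ∉ R: no assignment then satisfies all the clues, so 1 ∈ R.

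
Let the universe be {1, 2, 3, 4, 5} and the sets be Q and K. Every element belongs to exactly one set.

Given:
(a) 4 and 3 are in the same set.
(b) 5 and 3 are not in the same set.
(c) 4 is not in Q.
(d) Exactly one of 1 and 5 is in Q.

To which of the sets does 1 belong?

1: K

From (c): 4 ∉ Q.
(a): 3 matches 4: 3 ∉ Q.
Only one set left: 3 ∈ K.
Only one set left: 4 ∈ K.
(b): 5 ∉ K.
Only one set left: 5 ∈ Q.
(d) (exactly one): 1 ∉ Q.
Only one set left: 1 ∈ K.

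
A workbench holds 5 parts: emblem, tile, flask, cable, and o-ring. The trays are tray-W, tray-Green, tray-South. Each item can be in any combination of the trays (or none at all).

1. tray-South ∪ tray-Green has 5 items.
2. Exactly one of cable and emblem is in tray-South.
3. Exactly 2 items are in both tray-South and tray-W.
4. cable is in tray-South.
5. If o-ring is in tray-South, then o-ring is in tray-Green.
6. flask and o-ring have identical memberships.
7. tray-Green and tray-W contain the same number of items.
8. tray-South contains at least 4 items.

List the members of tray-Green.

tray-Green = {emblem, flask, o-ring}

From (4): cable ∈ tray-South.
(2) (exactly one): emblem ∉ tray-South.
(8): only 4 candidates remain for tray-South, so all are in.
(5): o-ring ∈ tray-Green.
(6): flask matches o-ring: flask ∈ tray-Green.
Suppose emblem ∉ tray-Green: no assignment then satisfies all the clues, so emblem ∈ tray-Green.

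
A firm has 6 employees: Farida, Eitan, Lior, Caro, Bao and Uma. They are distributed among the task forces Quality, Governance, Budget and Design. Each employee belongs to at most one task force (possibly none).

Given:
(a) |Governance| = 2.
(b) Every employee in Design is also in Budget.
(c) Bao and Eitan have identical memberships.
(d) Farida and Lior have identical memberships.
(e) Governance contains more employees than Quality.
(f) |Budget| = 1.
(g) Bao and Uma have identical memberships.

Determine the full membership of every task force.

Quality = {}; Governance = {Farida, Lior}; Budget = {Caro}; Design = {}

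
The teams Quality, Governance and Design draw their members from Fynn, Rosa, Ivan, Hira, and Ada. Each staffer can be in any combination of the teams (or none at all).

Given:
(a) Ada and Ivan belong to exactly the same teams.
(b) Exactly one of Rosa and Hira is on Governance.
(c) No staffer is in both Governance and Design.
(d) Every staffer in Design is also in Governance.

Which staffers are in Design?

Design = {}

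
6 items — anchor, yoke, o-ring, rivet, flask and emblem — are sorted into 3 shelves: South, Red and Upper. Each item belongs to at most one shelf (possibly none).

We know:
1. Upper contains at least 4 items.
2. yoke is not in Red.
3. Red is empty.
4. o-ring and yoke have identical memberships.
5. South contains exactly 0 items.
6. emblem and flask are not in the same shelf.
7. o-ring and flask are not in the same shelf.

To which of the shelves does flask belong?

From (2): yoke ∉ Red.
(3): Red already has 0, so the rest are out.
(5): South already has 0, so the rest are out.
Suppose flask ∈ Upper: no assignment then satisfies all the clues, so flask ∉ Upper.

flask: none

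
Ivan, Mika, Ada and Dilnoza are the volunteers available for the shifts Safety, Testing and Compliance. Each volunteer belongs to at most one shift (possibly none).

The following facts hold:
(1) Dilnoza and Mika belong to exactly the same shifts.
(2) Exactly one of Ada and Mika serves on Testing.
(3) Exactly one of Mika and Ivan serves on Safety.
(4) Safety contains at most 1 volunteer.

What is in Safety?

Safety = {Ivan}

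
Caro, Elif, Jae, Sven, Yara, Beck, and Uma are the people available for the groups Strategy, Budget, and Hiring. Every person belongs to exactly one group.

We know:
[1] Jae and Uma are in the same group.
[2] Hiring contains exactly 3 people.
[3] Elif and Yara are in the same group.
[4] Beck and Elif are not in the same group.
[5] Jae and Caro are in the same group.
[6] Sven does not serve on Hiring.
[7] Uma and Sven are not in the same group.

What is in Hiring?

Hiring = {Caro, Jae, Uma}

From (6): Sven ∉ Hiring.
Suppose Caro ∉ Hiring: no assignment then satisfies all the clues, so Caro ∈ Hiring.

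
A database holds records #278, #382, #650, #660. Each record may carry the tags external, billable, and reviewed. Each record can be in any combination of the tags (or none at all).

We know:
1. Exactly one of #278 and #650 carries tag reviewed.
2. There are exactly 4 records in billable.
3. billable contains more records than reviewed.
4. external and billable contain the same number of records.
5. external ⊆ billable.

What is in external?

external = {#278, #382, #650, #660}

(2): only 4 candidates remain for billable, so all are in.
Suppose #278 ∉ external: no assignment then satisfies all the clues, so #278 ∈ external.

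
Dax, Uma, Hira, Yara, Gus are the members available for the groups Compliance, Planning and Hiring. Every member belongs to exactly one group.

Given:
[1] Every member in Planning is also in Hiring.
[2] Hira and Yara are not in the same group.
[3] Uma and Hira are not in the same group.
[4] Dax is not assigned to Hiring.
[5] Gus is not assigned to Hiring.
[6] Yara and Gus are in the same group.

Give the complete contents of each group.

Compliance = {Dax, Gus, Uma, Yara}; Planning = {}; Hiring = {Hira}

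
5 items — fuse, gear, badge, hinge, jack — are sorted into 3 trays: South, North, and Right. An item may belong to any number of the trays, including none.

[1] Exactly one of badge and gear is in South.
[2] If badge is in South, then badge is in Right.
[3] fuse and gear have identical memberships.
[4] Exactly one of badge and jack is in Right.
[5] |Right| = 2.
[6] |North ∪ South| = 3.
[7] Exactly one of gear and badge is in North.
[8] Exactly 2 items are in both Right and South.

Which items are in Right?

Right = {badge, hinge}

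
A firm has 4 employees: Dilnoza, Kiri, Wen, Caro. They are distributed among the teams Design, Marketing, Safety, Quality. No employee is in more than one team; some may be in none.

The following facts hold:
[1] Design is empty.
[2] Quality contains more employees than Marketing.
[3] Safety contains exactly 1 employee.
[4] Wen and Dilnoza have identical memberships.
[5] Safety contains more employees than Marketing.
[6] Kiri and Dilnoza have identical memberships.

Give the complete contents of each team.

Design = {}; Marketing = {}; Safety = {Caro}; Quality = {Dilnoza, Kiri, Wen}

(1): Design already has 0, so the rest are out.
Suppose Dilnoza ∈ Marketing: no assignment then satisfies all the clues, so Dilnoza ∉ Marketing.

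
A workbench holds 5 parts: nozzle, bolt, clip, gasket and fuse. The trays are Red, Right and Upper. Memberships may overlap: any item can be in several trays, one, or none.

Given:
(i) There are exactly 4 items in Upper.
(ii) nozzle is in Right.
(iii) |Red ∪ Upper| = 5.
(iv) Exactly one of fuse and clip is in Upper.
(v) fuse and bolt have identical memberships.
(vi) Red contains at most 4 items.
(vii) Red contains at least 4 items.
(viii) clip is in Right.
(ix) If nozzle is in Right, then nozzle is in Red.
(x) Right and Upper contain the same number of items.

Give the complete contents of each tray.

Red = {bolt, clip, fuse, nozzle}; Right = {bolt, clip, fuse, nozzle}; Upper = {bolt, fuse, gasket, nozzle}

From (ii): nozzle ∈ Right.
From (viii): clip ∈ Right.
(ix): nozzle ∈ Red.
Suppose nozzle ∉ Upper: no assignment then satisfies all the clues, so nozzle ∈ Upper.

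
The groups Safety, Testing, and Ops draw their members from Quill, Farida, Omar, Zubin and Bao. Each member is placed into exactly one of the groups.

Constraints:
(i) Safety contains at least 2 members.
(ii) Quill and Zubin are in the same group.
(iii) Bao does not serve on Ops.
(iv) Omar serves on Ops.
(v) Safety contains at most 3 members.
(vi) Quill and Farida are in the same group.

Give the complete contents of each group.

Safety = {Farida, Quill, Zubin}; Testing = {Bao}; Ops = {Omar}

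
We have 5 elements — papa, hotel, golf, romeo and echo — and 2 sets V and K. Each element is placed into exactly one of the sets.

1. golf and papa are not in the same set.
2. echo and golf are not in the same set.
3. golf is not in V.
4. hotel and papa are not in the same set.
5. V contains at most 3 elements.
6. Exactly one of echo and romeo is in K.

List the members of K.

K = {golf, hotel, romeo}

From (3): golf ∉ V.
Only one set left: golf ∈ K.
(1): papa ∉ K.
(2): echo ∉ K.
(6) (exactly one): romeo ∈ K.
Only one set left: papa ∈ V.
Only one set left: echo ∈ V.
(4): hotel ∉ V.
Only one set left: hotel ∈ K.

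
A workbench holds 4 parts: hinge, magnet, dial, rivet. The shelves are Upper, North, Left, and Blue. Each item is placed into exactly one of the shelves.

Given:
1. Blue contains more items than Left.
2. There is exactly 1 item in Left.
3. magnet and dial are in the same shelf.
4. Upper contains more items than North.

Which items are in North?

North = {}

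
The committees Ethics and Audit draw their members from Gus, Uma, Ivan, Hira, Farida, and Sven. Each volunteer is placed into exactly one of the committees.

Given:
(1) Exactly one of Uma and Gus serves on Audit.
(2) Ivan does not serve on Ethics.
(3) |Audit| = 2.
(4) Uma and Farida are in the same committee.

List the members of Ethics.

Ethics = {Farida, Hira, Sven, Uma}

From (2): Ivan ∉ Ethics.
Only one committee left: Ivan ∈ Audit.
Suppose Gus ∈ Ethics: no assignment then satisfies all the clues, so Gus ∉ Ethics.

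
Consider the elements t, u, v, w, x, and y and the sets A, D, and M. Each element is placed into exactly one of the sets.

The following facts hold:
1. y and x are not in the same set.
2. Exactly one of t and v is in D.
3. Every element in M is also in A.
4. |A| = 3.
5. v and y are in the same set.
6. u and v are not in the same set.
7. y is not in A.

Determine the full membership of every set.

A = {t, u, x}; D = {v, w, y}; M = {}

From (7): y ∉ A.
(3) contrapositive: y ∉ M.
(5): v matches y: v ∉ A.
(5): v matches y: v ∉ M.
Only one set left: v ∈ D.
Only one set left: y ∈ D.
(1): x ∉ D.
(2) (exactly one): t ∉ D.
(6): u ∉ D.
Suppose t ∉ A: no assignment then satisfies all the clues, so t ∈ A.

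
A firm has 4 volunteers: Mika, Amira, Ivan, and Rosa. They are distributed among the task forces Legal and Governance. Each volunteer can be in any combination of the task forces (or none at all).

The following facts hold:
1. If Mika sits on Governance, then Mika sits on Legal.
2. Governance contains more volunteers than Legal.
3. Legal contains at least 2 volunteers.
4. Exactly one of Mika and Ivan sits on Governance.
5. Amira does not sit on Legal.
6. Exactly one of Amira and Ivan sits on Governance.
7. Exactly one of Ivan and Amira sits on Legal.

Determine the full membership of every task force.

Legal = {Ivan, Mika}; Governance = {Amira, Mika, Rosa}

From (5): Amira ∉ Legal.
(7) (exactly one): Ivan ∈ Legal.
Suppose Mika ∉ Legal: no assignment then satisfies all the clues, so Mika ∈ Legal.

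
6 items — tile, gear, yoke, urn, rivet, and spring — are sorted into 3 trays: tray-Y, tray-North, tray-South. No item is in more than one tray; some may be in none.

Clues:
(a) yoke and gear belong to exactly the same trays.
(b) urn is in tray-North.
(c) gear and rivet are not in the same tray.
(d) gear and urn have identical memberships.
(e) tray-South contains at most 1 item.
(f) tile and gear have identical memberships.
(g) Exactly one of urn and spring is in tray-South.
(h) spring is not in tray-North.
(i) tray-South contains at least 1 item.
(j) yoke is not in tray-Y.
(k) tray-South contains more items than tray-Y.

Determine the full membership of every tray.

From (b): urn ∈ tray-North.
From (h): spring ∉ tray-North.
From (j): yoke ∉ tray-Y.
(a): gear matches yoke: gear ∉ tray-Y.
(d): gear matches urn: gear ∈ tray-North.
(f): tile matches gear: tile ∉ tray-Y.
(f): tile matches gear: tile ∈ tray-North.
(g) (exactly one): spring ∈ tray-South.
(a): yoke matches gear: yoke ∈ tray-North.
(c): rivet ∉ tray-North.
(e): tray-South already has 1, so the rest are out.
Suppose rivet ∈ tray-Y: no assignment then satisfies all the clues, so rivet ∉ tray-Y.

tray-Y = {}; tray-North = {gear, tile, urn, yoke}; tray-South = {spring}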